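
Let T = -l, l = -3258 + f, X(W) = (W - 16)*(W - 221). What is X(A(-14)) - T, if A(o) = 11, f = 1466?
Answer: -742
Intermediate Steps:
X(W) = (-221 + W)*(-16 + W) (X(W) = (-16 + W)*(-221 + W) = (-221 + W)*(-16 + W))
l = -1792 (l = -3258 + 1466 = -1792)
T = 1792 (T = -1*(-1792) = 1792)
X(A(-14)) - T = (3536 + 11² - 237*11) - 1*1792 = (3536 + 121 - 2607) - 1792 = 1050 - 1792 = -742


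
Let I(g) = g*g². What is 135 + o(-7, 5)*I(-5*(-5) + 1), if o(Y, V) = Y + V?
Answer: -35017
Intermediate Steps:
o(Y, V) = V + Y
I(g) = g³
135 + o(-7, 5)*I(-5*(-5) + 1) = 135 + (5 - 7)*(-5*(-5) + 1)³ = 135 - 2*(25 + 1)³ = 135 - 2*26³ = 135 - 2*17576 = 135 - 35152 = -35017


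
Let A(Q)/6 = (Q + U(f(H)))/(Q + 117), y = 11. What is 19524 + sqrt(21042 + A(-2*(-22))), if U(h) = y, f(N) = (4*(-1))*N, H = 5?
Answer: 19524 + 2*sqrt(136370703)/161 ≈ 19669.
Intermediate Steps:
f(N) = -4*N
U(h) = 11
A(Q) = 6*(11 + Q)/(117 + Q) (A(Q) = 6*((Q + 11)/(Q + 117)) = 6*((11 + Q)/(117 + Q)) = 6*(11 + Q)/(117 + Q))
19524 + sqrt(21042 + A(-2*(-22))) = 19524 + sqrt(21042 + 6*(11 - 2*(-22))/(117 - 2*(-22))) = 19524 + sqrt(21042 + 6*(11 + 44)/(117 + 44)) = 19524 + sqrt(21042 + 6*55/161) = 19524 + sqrt(21042 + 6*(1/161)*55) = 19524 + sqrt(21042 + 330/161) = 19524 + sqrt(3388092/161) = 19524 + 2*sqrt(136370703)/161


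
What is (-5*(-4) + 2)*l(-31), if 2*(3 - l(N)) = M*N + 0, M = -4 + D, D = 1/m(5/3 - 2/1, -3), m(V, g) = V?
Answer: -2321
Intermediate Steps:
D = -3 (D = 1/(5/3 - 2/1) = 1/(5*(⅓) - 2*1) = 1/(5/3 - 2) = 1/(-⅓) = -3)
M = -7 (M = -4 - 3 = -7)
l(N) = 3 + 7*N/2 (l(N) = 3 - (-7*N + 0)/2 = 3 - (-7)*N/2 = 3 + 7*N/2)
(-5*(-4) + 2)*l(-31) = (-5*(-4) + 2)*(3 + (7/2)*(-31)) = (20 + 2)*(3 - 217/2) = 22*(-211/2) = -2321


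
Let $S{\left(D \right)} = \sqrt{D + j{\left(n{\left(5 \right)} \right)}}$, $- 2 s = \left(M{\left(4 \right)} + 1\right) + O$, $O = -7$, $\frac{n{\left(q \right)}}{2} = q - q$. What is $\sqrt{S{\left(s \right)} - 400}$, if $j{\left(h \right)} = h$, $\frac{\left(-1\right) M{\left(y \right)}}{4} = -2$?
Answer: $\sqrt{-400 + i} \approx 0.025 + 20.0 i$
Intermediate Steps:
$M{\left(y \right)} = 8$ ($M{\left(y \right)} = \left(-4\right) \left(-2\right) = 8$)
$n{\left(q \right)} = 0$ ($n{\left(q \right)} = 2 \left(q - q\right) = 2 \cdot 0 = 0$)
$s = -1$ ($s = - \frac{\left(8 + 1\right) - 7}{2} = - \frac{9 - 7}{2} = \left(- \frac{1}{2}\right) 2 = -1$)
$S{\left(D \right)} = \sqrt{D}$ ($S{\left(D \right)} = \sqrt{D + 0} = \sqrt{D}$)
$\sqrt{S{\left(s \right)} - 400} = \sqrt{\sqrt{-1} - 400} = \sqrt{i - 400} = \sqrt{-400 + i}$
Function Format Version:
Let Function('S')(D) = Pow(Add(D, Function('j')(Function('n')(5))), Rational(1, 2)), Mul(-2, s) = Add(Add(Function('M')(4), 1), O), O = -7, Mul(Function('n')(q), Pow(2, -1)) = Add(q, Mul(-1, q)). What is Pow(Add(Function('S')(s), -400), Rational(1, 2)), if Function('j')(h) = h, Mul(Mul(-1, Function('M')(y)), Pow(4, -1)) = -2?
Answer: Pow(Add(-400, I), Rational(1, 2)) ≈ Add(0.0250, Mul(20.000, I))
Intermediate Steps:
Function('M')(y) = 8 (Function('M')(y) = Mul(-4, -2) = 8)
Function('n')(q) = 0 (Function('n')(q) = Mul(2, Add(q, Mul(-1, q))) = Mul(2, 0) = 0)
s = -1 (s = Mul(Rational(-1, 2), Add(Add(8, 1), -7)) = Mul(Rational(-1, 2), Add(9, -7)) = Mul(Rational(-1, 2), 2) = -1)
Function('S')(D) = Pow(D, Rational(1, 2)) (Function('S')(D) = Pow(Add(D, 0), Rational(1, 2)) = Pow(D, Rational(1, 2)))
Pow(Add(Function('S')(s), -400), Rational(1, 2)) = Pow(Add(Pow(-1, Rational(1, 2)), -400), Rational(1, 2)) = Pow(Add(I, -400), Rational(1, 2)) = Pow(Add(-400, I), Rational(1, 2))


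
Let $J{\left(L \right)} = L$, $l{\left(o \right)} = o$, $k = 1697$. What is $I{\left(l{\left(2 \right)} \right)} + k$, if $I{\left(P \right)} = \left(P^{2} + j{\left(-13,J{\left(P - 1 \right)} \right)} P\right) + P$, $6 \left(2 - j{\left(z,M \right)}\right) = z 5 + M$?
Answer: $\frac{5185}{3} \approx 1728.3$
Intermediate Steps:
$j{\left(z,M \right)} = 2 - \frac{5 z}{6} - \frac{M}{6}$ ($j{\left(z,M \right)} = 2 - \frac{z 5 + M}{6} = 2 - \frac{5 z + M}{6} = 2 - \frac{M + 5 z}{6} = 2 - \left(\frac{M}{6} + \frac{5 z}{6}\right) = 2 - \frac{5 z}{6} - \frac{M}{6}$)
$I{\left(P \right)} = P + P^{2} + P \left(13 - \frac{P}{6}\right)$ ($I{\left(P \right)} = \left(P^{2} + \left(2 - - \frac{65}{6} - \frac{P - 1}{6}\right) P\right) + P = \left(P^{2} + \left(2 + \frac{65}{6} - \frac{P - 1}{6}\right) P\right) + P = \left(P^{2} + \left(2 + \frac{65}{6} - \frac{-1 + P}{6}\right) P\right) + P = \left(P^{2} + \left(2 + \frac{65}{6} - \left(- \frac{1}{6} + \frac{P}{6}\right)\right) P\right) + P = \left(P^{2} + \left(13 - \frac{P}{6}\right) P\right) + P = \left(P^{2} + P \left(13 - \frac{P}{6}\right)\right) + P = P + P^{2} + P \left(13 - \frac{P}{6}\right)$)
$I{\left(l{\left(2 \right)} \right)} + k = \frac{1}{6} \cdot 2 \left(84 + 5 \cdot 2\right) + 1697 = \frac{1}{6} \cdot 2 \left(84 + 10\right) + 1697 = \frac{1}{6} \cdot 2 \cdot 94 + 1697 = \frac{94}{3} + 1697 = \frac{5185}{3}$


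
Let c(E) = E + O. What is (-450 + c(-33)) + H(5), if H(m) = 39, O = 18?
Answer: -426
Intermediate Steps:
c(E) = 18 + E (c(E) = E + 18 = 18 + E)
(-450 + c(-33)) + H(5) = (-450 + (18 - 33)) + 39 = (-450 - 15) + 39 = -465 + 39 = -426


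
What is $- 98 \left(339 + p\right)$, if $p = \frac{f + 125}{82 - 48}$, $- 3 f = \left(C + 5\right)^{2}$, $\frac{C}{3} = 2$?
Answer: $- \frac{1706768}{51} \approx -33466.0$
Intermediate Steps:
$C = 6$ ($C = 3 \cdot 2 = 6$)
$f = - \frac{121}{3}$ ($f = - \frac{\left(6 + 5\right)^{2}}{3} = - \frac{11^{2}}{3} = \left(- \frac{1}{3}\right) 121 = - \frac{121}{3} \approx -40.333$)
$p = \frac{127}{51}$ ($p = \frac{- \frac{121}{3} + 125}{82 - 48} = \frac{254}{3 \cdot 34} = \frac{254}{3} \cdot \frac{1}{34} = \frac{127}{51} \approx 2.4902$)
$- 98 \left(339 + p\right) = - 98 \left(339 + \frac{127}{51}\right) = \left(-98\right) \frac{17416}{51} = - \frac{1706768}{51}$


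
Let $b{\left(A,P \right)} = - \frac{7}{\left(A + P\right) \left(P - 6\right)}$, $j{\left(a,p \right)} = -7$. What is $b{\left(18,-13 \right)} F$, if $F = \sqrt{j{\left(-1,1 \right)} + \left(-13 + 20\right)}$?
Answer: $0$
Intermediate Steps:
$b{\left(A,P \right)} = - \frac{7}{\left(-6 + P\right) \left(A + P\right)}$ ($b{\left(A,P \right)} = - \frac{7}{\left(A + P\right) \left(-6 + P\right)} = - \frac{7}{\left(-6 + P\right) \left(A + P\right)}$)
$F = 0$ ($F = \sqrt{-7 + \left(-13 + 20\right)} = \sqrt{-7 + 7} = \sqrt{0} = 0$)
$b{\left(18,-13 \right)} F = - \frac{7}{\left(-13\right)^{2} - 108 - -78 + 18 \left(-13\right)} 0 = - \frac{7}{169 - 108 + 78 - 234} \cdot 0 = - \frac{7}{-95} \cdot 0 = \left(-7\right) \left(- \frac{1}{95}\right) 0 = \frac{7}{95} \cdot 0 = 0$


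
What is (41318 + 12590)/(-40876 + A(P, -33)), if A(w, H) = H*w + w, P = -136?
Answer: -13477/9131 ≈ -1.4760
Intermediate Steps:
A(w, H) = w + H*w
(41318 + 12590)/(-40876 + A(P, -33)) = (41318 + 12590)/(-40876 - 136*(1 - 33)) = 53908/(-40876 - 136*(-32)) = 53908/(-40876 + 4352) = 53908/(-36524) = 53908*(-1/36524) = -13477/9131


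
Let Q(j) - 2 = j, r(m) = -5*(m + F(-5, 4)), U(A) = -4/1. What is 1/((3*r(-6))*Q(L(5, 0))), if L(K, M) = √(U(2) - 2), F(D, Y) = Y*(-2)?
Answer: 1/1050 - I*√6/2100 ≈ 0.00095238 - 0.0011664*I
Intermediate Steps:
U(A) = -4 (U(A) = -4*1 = -4)
F(D, Y) = -2*Y
L(K, M) = I*√6 (L(K, M) = √(-4 - 2) = √(-6) = I*√6)
r(m) = 40 - 5*m (r(m) = -5*(m - 2*4) = -5*(m - 8) = -5*(-8 + m) = 40 - 5*m)
Q(j) = 2 + j
1/((3*r(-6))*Q(L(5, 0))) = 1/((3*(40 - 5*(-6)))*(2 + I*√6)) = 1/((3*(40 + 30))*(2 + I*√6)) = 1/((3*70)*(2 + I*√6)) = 1/(210*(2 + I*√6)) = 1/(420 + 210*I*√6)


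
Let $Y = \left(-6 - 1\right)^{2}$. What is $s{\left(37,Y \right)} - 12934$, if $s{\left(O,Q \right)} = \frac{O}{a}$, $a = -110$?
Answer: $- \frac{1422777}{110} \approx -12934.0$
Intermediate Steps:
$Y = 49$ ($Y = \left(-7\right)^{2} = 49$)
$s{\left(O,Q \right)} = - \frac{O}{110}$ ($s{\left(O,Q \right)} = \frac{O}{-110} = O \left(- \frac{1}{110}\right) = - \frac{O}{110}$)
$s{\left(37,Y \right)} - 12934 = \left(- \frac{1}{110}\right) 37 - 12934 = - \frac{37}{110} - 12934 = - \frac{1422777}{110}$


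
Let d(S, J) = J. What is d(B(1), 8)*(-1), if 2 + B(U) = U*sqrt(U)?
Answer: -8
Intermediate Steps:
B(U) = -2 + U**(3/2) (B(U) = -2 + U*sqrt(U) = -2 + U**(3/2))
d(B(1), 8)*(-1) = 8*(-1) = -8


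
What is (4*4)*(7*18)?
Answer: 2016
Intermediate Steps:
(4*4)*(7*18) = 16*126 = 2016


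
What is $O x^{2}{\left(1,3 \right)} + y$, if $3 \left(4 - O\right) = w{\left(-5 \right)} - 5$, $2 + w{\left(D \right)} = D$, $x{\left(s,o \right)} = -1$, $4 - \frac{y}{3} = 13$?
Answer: $-19$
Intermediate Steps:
$y = -27$ ($y = 12 - 39 = -27$)
$w{\left(D \right)} = -2 + D$
$O = 8$ ($O = 4 - \frac{\left(-2 - 5\right) - 5}{3} = 4 - \frac{-7 - 5}{3} = 4 - -4 = 4 + 4 = 8$)
$O x^{2}{\left(1,3 \right)} + y = 8 \left(-1\right)^{2} - 27 = 8 \cdot 1 - 27 = 8 - 27 = -19$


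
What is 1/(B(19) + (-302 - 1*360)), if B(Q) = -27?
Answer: -1/689 ≈ -0.0014514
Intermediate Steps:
1/(B(19) + (-302 - 1*360)) = 1/(-27 + (-302 - 1*360)) = 1/(-27 + (-302 - 360)) = 1/(-27 - 662) = 1/(-689) = -1/689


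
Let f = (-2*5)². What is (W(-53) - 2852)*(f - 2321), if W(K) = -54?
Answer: 6454226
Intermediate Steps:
f = 100 (f = (-10)² = 100)
(W(-53) - 2852)*(f - 2321) = (-54 - 2852)*(100 - 2321) = -2906*(-2221) = 6454226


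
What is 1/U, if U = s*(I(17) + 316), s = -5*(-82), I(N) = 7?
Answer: 1/132430 ≈ 7.5512e-6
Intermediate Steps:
s = 410
U = 132430 (U = 410*(7 + 316) = 410*323 = 132430)
1/U = 1/132430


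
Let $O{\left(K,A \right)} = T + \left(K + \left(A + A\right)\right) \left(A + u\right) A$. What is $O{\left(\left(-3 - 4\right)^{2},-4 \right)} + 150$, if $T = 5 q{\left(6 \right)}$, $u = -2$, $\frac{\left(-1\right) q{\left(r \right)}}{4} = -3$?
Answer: $1194$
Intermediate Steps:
$q{\left(r \right)} = 12$ ($q{\left(r \right)} = \left(-4\right) \left(-3\right) = 12$)
$T = 60$ ($T = 5 \cdot 12 = 60$)
$O{\left(K,A \right)} = 60 + A \left(-2 + A\right) \left(K + 2 A\right)$ ($O{\left(K,A \right)} = 60 + \left(K + \left(A + A\right)\right) \left(A - 2\right) A = 60 + \left(K + 2 A\right) \left(-2 + A\right) A = 60 + \left(-2 + A\right) \left(K + 2 A\right) A = 60 + A \left(-2 + A\right) \left(K + 2 A\right)$)
$O{\left(\left(-3 - 4\right)^{2},-4 \right)} + 150 = \left(60 - 4 \left(-4\right)^{2} + 2 \left(-4\right)^{3} + \left(-3 - 4\right)^{2} \left(-4\right)^{2} - - 8 \left(-3 - 4\right)^{2}\right) + 150 = \left(60 - 64 + 2 \left(-64\right) + \left(-7\right)^{2} \cdot 16 - - 8 \left(-7\right)^{2}\right) + 150 = \left(60 - 64 - 128 + 49 \cdot 16 - \left(-8\right) 49\right) + 150 = \left(60 - 64 - 128 + 784 + 392\right) + 150 = 1044 + 150 = 1194$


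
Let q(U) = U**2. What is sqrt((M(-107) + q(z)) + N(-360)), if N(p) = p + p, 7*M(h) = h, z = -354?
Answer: sqrt(6104455)/7 ≈ 352.96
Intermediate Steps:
M(h) = h/7
N(p) = 2*p
sqrt((M(-107) + q(z)) + N(-360)) = sqrt(((1/7)*(-107) + (-354)**2) + 2*(-360)) = sqrt((-107/7 + 125316) - 720) = sqrt(877105/7 - 720) = sqrt(872065/7) = sqrt(6104455)/7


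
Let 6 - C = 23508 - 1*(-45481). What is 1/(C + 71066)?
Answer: 1/2083 ≈ 0.00048008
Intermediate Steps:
C = -68983 (C = 6 - (23508 - 1*(-45481)) = 6 - (23508 + 45481) = 6 - 1*68989 = 6 - 68989 = -68983)
1/(C + 71066) = 1/(-68983 + 71066) = 1/2083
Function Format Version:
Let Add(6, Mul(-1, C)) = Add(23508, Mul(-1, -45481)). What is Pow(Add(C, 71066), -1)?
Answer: Rational(1, 2083) ≈ 0.00048008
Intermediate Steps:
C = -68983 (C = Add(6, Mul(-1, Add(23508, Mul(-1, -45481)))) = Add(6, Mul(-1, Add(23508, 45481))) = Add(6, Mul(-1, 68989)) = Add(6, -68989) = -68983)
Pow(Add(C, 71066), -1) = Pow(Add(-68983, 71066), -1) = Pow(2083, -1) = Rational(1, 2083)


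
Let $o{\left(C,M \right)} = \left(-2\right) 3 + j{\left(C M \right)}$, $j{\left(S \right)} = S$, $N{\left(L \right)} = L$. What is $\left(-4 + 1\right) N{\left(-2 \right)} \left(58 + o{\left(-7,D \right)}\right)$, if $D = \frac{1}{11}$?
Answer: $\frac{3390}{11} \approx 308.18$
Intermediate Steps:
$D = \frac{1}{11} \approx 0.090909$
$o{\left(C,M \right)} = -6 + C M$ ($o{\left(C,M \right)} = \left(-2\right) 3 + C M = -6 + C M$)
$\left(-4 + 1\right) N{\left(-2 \right)} \left(58 + o{\left(-7,D \right)}\right) = \left(-4 + 1\right) \left(-2\right) \left(58 - \frac{73}{11}\right) = \left(-3\right) \left(-2\right) \left(58 - \frac{73}{11}\right) = 6 \left(58 - \frac{73}{11}\right) = 6 \cdot \frac{565}{11} = \frac{3390}{11}$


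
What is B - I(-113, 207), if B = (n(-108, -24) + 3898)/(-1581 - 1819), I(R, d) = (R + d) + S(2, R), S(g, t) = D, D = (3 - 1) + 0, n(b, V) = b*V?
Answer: -33289/340 ≈ -97.909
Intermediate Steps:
n(b, V) = V*b
D = 2 (D = 2 + 0 = 2)
S(g, t) = 2
I(R, d) = 2 + R + d (I(R, d) = (R + d) + 2 = 2 + R + d)
B = -649/340 (B = (-24*(-108) + 3898)/(-1581 - 1819) = (2592 + 3898)/(-3400) = 6490*(-1/3400) = -649/340 ≈ -1.9088)
B - I(-113, 207) = -649/340 - (2 - 113 + 207) = -649/340 - 1*96 = -649/340 - 96 = -33289/340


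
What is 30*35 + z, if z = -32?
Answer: 1018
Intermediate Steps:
30*35 + z = 30*35 - 32 = 1050 - 32 = 1018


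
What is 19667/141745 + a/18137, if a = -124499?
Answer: -17290410376/2570829065 ≈ -6.7256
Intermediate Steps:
19667/141745 + a/18137 = 19667/141745 - 124499/18137 = -17290410376/2570829065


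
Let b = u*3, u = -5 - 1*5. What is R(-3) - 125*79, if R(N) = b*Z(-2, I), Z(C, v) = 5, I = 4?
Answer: -10025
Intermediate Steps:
u = -10 (u = -5 - 5 = -10)
b = -30 (b = -10*3 = -30)
R(N) = -150 (R(N) = -30*5 = -150)
R(-3) - 125*79 = -150 - 125*79 = -150 - 9875 = -10025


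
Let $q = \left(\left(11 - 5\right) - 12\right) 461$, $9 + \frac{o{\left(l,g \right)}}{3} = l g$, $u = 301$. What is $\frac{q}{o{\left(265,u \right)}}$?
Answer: $- \frac{461}{39878} \approx -0.01156$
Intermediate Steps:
$o{\left(l,g \right)} = -27 + 3 g l$ ($o{\left(l,g \right)} = -27 + 3 l g = -27 + 3 g l$)
$q = -2766$ ($q = \left(\left(11 - 5\right) - 12\right) 461 = \left(6 - 12\right) 461 = \left(-6\right) 461 = -2766$)
$\frac{q}{o{\left(265,u \right)}} = - \frac{2766}{-27 + 3 \cdot 301 \cdot 265} = - \frac{2766}{-27 + 239295} = - \frac{2766}{239268} = \left(-2766\right) \frac{1}{239268} = - \frac{461}{39878}$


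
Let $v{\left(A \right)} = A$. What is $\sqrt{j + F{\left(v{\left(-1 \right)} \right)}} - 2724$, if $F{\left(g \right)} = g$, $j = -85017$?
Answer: $-2724 + i \sqrt{85018} \approx -2724.0 + 291.58 i$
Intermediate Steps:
$\sqrt{j + F{\left(v{\left(-1 \right)} \right)}} - 2724 = \sqrt{-85017 - 1} - 2724 = \sqrt{-85018} - 2724 = i \sqrt{85018} - 2724 = -2724 + i \sqrt{85018}$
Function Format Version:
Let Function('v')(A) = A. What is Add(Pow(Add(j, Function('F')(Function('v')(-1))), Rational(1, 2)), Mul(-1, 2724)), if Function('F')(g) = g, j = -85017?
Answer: Add(-2724, Mul(I, Pow(85018, Rational(1, 2)))) ≈ Add(-2724.0, Mul(291.58, I))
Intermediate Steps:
Add(Pow(Add(j, Function('F')(Function('v')(-1))), Rational(1, 2)), Mul(-1, 2724)) = Add(Pow(Add(-85017, -1), Rational(1, 2)), Mul(-1, 2724)) = Add(Pow(-85018, Rational(1, 2)), -2724) = Add(Mul(I, Pow(85018, Rational(1, 2))), -2724) = Add(-2724, Mul(I, Pow(85018, Rational(1, 2))))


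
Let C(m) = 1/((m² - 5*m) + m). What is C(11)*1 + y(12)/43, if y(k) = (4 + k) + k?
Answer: 2199/3311 ≈ 0.66415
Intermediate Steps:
y(k) = 4 + 2*k
C(m) = 1/(m² - 4*m)
C(11)*1 + y(12)/43 = (1/(11*(-4 + 11)))*1 + (4 + 2*12)/43 = ((1/11)/7)*1 + (4 + 24)*(1/43) = ((1/11)*(⅐))*1 + 28*(1/43) = (1/77)*1 + 28/43 = 1/77 + 28/43 = 2199/3311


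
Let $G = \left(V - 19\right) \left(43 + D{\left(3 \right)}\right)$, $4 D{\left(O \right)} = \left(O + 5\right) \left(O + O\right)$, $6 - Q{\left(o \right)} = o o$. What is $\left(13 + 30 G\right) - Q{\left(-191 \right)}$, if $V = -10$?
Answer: $-11362$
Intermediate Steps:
$Q{\left(o \right)} = 6 - o^{2}$ ($Q{\left(o \right)} = 6 - o o = 6 - o^{2}$)
$D{\left(O \right)} = \frac{O \left(5 + O\right)}{2}$ ($D{\left(O \right)} = \frac{\left(O + 5\right) \left(O + O\right)}{4} = \frac{\left(5 + O\right) 2 O}{4} = \frac{2 O \left(5 + O\right)}{4} = \frac{O \left(5 + O\right)}{2}$)
$G = -1595$ ($G = \left(-10 - 19\right) \left(43 + \frac{1}{2} \cdot 3 \left(5 + 3\right)\right) = - 29 \left(43 + \frac{1}{2} \cdot 3 \cdot 8\right) = - 29 \left(43 + 12\right) = \left(-29\right) 55 = -1595$)
$\left(13 + 30 G\right) - Q{\left(-191 \right)} = \left(13 + 30 \left(-1595\right)\right) - \left(6 - \left(-191\right)^{2}\right) = \left(13 - 47850\right) - \left(6 - 36481\right) = -47837 - \left(6 - 36481\right) = -47837 - -36475 = -47837 + 36475 = -11362$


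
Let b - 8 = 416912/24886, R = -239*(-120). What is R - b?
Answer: 356557240/12443 ≈ 28655.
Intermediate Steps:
R = 28680
b = 308000/12443 (b = 8 + 416912/24886 = 8 + 416912*(1/24886) = 8 + 208456/12443 = 308000/12443 ≈ 24.753)
R - b = 28680 - 1*308000/12443 = 28680 - 308000/12443 = 356557240/12443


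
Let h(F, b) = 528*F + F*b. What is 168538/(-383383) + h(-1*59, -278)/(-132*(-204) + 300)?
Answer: -5121925957/5219376162 ≈ -0.98133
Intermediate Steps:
168538/(-383383) + h(-1*59, -278)/(-132*(-204) + 300) = 168538/(-383383) + ((-1*59)*(528 - 278))/(-132*(-204) + 300) = 168538*(-1/383383) + (-59*250)/(26928 + 300) = -168538/383383 - 14750/27228 = -168538/383383 - 14750*1/27228 = -168538/383383 - 7375/13614 = -5121925957/5219376162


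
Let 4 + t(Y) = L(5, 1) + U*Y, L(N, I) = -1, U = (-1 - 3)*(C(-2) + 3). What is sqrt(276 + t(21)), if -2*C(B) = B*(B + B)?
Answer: sqrt(355) ≈ 18.841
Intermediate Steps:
C(B) = -B**2 (C(B) = -B*(B + B)/2 = -B*2*B/2 = -B**2)
U = 4 (U = (-1 - 3)*(-1*(-2)**2 + 3) = -4*(-1*4 + 3) = -4*(-4 + 3) = -4*(-1) = 4)
t(Y) = -5 + 4*Y (t(Y) = -4 + (-1 + 4*Y) = -5 + 4*Y)
sqrt(276 + t(21)) = sqrt(276 + (-5 + 4*21)) = sqrt(276 + (-5 + 84)) = sqrt(276 + 79) = sqrt(355)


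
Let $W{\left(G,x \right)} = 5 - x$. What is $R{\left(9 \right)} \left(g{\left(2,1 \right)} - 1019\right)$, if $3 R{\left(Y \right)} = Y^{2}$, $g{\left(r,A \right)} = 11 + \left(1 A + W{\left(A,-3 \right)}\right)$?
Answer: $-26973$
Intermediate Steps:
$g{\left(r,A \right)} = 19 + A$ ($g{\left(r,A \right)} = 11 + \left(1 A + \left(5 - -3\right)\right) = 11 + \left(A + \left(5 + 3\right)\right) = 11 + \left(A + 8\right) = 11 + \left(8 + A\right) = 19 + A$)
$R{\left(Y \right)} = \frac{Y^{2}}{3}$
$R{\left(9 \right)} \left(g{\left(2,1 \right)} - 1019\right) = \frac{9^{2}}{3} \left(\left(19 + 1\right) - 1019\right) = \frac{1}{3} \cdot 81 \left(20 - 1019\right) = 27 \left(-999\right) = -26973$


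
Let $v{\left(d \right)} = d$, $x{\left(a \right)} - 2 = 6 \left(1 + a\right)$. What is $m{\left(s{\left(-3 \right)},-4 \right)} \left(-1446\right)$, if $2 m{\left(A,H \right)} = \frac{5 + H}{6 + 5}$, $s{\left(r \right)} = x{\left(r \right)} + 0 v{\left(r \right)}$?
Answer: $- \frac{723}{11} \approx -65.727$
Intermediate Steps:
$x{\left(a \right)} = 8 + 6 a$ ($x{\left(a \right)} = 2 + 6 \left(1 + a\right) = 2 + \left(6 + 6 a\right) = 8 + 6 a$)
$s{\left(r \right)} = 8 + 6 r$ ($s{\left(r \right)} = \left(8 + 6 r\right) + 0 r = \left(8 + 6 r\right) + 0 = 8 + 6 r$)
$m{\left(A,H \right)} = \frac{5}{22} + \frac{H}{22}$ ($m{\left(A,H \right)} = \frac{\left(5 + H\right) \frac{1}{6 + 5}}{2} = \frac{\left(5 + H\right) \frac{1}{11}}{2} = \frac{\frac{5}{11} + \frac{H}{11}}{2} = \frac{5}{22} + \frac{H}{22}$)
$m{\left(s{\left(-3 \right)},-4 \right)} \left(-1446\right) = \left(\frac{5}{22} + \frac{1}{22} \left(-4\right)\right) \left(-1446\right) = \left(\frac{5}{22} - \frac{2}{11}\right) \left(-1446\right) = \frac{1}{22} \left(-1446\right) = - \frac{723}{11}$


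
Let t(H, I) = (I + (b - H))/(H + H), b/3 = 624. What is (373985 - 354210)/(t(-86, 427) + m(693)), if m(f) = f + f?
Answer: 3401300/236007 ≈ 14.412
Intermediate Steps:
b = 1872 (b = 3*624 = 1872)
m(f) = 2*f
t(H, I) = (1872 + I - H)/(2*H) (t(H, I) = (I + (1872 - H))/(H + H) = (1872 + I - H)/((2*H)) = (1872 + I - H)*(1/(2*H)) = (1872 + I - H)/(2*H))
(373985 - 354210)/(t(-86, 427) + m(693)) = (373985 - 354210)/((½)*(1872 + 427 - 1*(-86))/(-86) + 2*693) = 19775/((½)*(-1/86)*(1872 + 427 + 86) + 1386) = 19775/((½)*(-1/86)*2385 + 1386) = 19775/(-2385/172 + 1386) = 19775/(236007/172) = 19775*(172/236007) = 3401300/236007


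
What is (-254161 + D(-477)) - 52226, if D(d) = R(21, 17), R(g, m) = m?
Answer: -306370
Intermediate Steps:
D(d) = 17
(-254161 + D(-477)) - 52226 = (-254161 + 17) - 52226 = -254144 - 52226 = -306370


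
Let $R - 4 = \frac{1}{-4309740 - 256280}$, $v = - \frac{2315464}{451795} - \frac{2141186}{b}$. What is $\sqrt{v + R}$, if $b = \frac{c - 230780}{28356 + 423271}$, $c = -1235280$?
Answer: $\frac{\sqrt{150828622586629245870820076040324577505}}{15121712564748770} \approx 812.16$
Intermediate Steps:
$b = - \frac{1466060}{451627}$ ($b = \frac{-1235280 - 230780}{28356 + 423271} = - \frac{1466060}{451627} \approx -3.2462$)
$v = \frac{8737804719420393}{13247171554}$ ($v = - \frac{2315464}{451795} - \frac{2141186}{- \frac{1466060}{451627}} = \left(-2315464\right) \frac{1}{451795} - - \frac{483508704811}{733030} = - \frac{2315464}{451795} + \frac{483508704811}{733030} = \frac{8737804719420393}{13247171554} \approx 6.596 \cdot 10^{5}$)
$R = \frac{18264079}{4566020}$ ($R = 4 + \frac{1}{-4309740 - 256280} = 4 + \frac{1}{-4566020} = 4 - \frac{1}{4566020} = \frac{18264079}{4566020} \approx 4.0$)
$\sqrt{v + R} = \sqrt{\frac{8737804719420393}{13247171554} + \frac{18264079}{4566020}} = \sqrt{\frac{19948616526177845827313}{30243425129497540}} = \frac{\sqrt{150828622586629245870820076040324577505}}{15121712564748770}$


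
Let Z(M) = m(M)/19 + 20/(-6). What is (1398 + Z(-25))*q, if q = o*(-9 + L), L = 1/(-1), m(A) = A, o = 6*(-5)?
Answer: 7942100/19 ≈ 4.1801e+5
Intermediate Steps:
o = -30
Z(M) = -10/3 + M/19 (Z(M) = M/19 + 20/(-6) = M*(1/19) + 20*(-⅙) = M/19 - 10/3 = -10/3 + M/19)
L = -1
q = 300 (q = -30*(-9 - 1) = -30*(-10) = 300)
(1398 + Z(-25))*q = (1398 + (-10/3 + (1/19)*(-25)))*300 = (1398 + (-10/3 - 25/19))*300 = (1398 - 265/57)*300 = (79421/57)*300 = 7942100/19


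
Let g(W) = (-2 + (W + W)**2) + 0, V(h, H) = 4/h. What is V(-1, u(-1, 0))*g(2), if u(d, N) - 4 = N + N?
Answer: -56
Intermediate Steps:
u(d, N) = 4 + 2*N (u(d, N) = 4 + (N + N) = 4 + 2*N)
g(W) = -2 + 4*W**2 (g(W) = (-2 + (2*W)**2) + 0 = (-2 + 4*W**2) + 0 = -2 + 4*W**2)
V(-1, u(-1, 0))*g(2) = (4/(-1))*(-2 + 4*2**2) = (4*(-1))*(-2 + 4*4) = -4*(-2 + 16) = -4*14 = -56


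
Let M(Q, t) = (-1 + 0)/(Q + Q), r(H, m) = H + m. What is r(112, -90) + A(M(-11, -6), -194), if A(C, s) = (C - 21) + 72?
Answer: 1607/22 ≈ 73.045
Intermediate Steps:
M(Q, t) = -1/(2*Q)
A(C, s) = 51 + C (A(C, s) = (-21 + C) + 72 = 51 + C)
r(112, -90) + A(M(-11, -6), -194) = (112 - 90) + (51 - ½/(-11)) = 22 + (51 - ½*(-1/11)) = 22 + (51 + 1/22) = 22 + 1123/22 = 1607/22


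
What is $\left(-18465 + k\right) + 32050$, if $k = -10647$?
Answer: $2938$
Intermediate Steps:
$\left(-18465 + k\right) + 32050 = \left(-18465 - 10647\right) + 32050 = -29112 + 32050 = 2938$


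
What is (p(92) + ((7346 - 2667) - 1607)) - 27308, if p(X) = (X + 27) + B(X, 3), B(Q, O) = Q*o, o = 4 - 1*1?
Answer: -23841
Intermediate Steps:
o = 3 (o = 4 - 1 = 3)
B(Q, O) = 3*Q (B(Q, O) = Q*3 = 3*Q)
p(X) = 27 + 4*X (p(X) = (X + 27) + 3*X = (27 + X) + 3*X = 27 + 4*X)
(p(92) + ((7346 - 2667) - 1607)) - 27308 = ((27 + 4*92) + ((7346 - 2667) - 1607)) - 27308 = ((27 + 368) + (4679 - 1607)) - 27308 = (395 + 3072) - 27308 = 3467 - 27308 = -23841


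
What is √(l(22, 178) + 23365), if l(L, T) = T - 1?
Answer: √23542 ≈ 153.43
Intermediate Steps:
l(L, T) = -1 + T
√(l(22, 178) + 23365) = √((-1 + 178) + 23365) = √(177 + 23365) = √23542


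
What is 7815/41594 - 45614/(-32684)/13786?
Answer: 880798165069/4685373017164 ≈ 0.18799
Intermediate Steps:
7815/41594 - 45614/(-32684)/13786 = 7815*(1/41594) - 45614*(-1/32684)*(1/13786) = 7815/41594 + (22807/16342)*(1/13786) = 7815/41594 + 22807/225290812 = 880798165069/4685373017164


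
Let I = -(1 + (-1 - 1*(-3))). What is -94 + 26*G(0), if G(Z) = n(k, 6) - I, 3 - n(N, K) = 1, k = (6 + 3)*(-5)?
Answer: 36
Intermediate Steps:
k = -45 (k = 9*(-5) = -45)
n(N, K) = 2 (n(N, K) = 3 - 1*1 = 3 - 1 = 2)
I = -3 (I = -(1 + (-1 + 3)) = -(1 + 2) = -1*3 = -3)
G(Z) = 5 (G(Z) = 2 - 1*(-3) = 2 + 3 = 5)
-94 + 26*G(0) = -94 + 26*5 = -94 + 130 = 36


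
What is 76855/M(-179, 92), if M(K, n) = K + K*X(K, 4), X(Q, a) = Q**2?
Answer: -76855/5735518 ≈ -0.013400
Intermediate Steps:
M(K, n) = K + K**3 (M(K, n) = K + K*K**2 = K + K**3)
76855/M(-179, 92) = 76855/(-179 + (-179)**3) = 76855/(-179 - 5735339) = 76855/(-5735518) = 76855*(-1/5735518) = -76855/5735518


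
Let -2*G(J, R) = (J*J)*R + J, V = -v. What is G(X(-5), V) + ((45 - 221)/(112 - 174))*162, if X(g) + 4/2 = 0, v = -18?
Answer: 13171/31 ≈ 424.87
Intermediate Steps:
X(g) = -2 (X(g) = -2 + 0 = -2)
V = 18 (V = -1*(-18) = 18)
G(J, R) = -J/2 - R*J**2/2 (G(J, R) = -((J*J)*R + J)/2 = -(J**2*R + J)/2 = -(R*J**2 + J)/2 = -(J + R*J**2)/2 = -J/2 - R*J**2/2)
G(X(-5), V) + ((45 - 221)/(112 - 174))*162 = -1/2*(-2)*(1 - 2*18) + ((45 - 221)/(112 - 174))*162 = -1/2*(-2)*(1 - 36) - 176/(-62)*162 = -1/2*(-2)*(-35) - 176*(-1/62)*162 = -35 + (88/31)*162 = -35 + 14256/31 = 13171/31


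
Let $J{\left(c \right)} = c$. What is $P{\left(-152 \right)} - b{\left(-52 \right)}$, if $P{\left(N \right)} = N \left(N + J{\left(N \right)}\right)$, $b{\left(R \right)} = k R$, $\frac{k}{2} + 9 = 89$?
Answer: $54528$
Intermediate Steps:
$k = 160$ ($k = -18 + 2 \cdot 89 = -18 + 178 = 160$)
$b{\left(R \right)} = 160 R$
$P{\left(N \right)} = 2 N^{2}$ ($P{\left(N \right)} = N \left(N + N\right) = N 2 N = 2 N^{2}$)
$P{\left(-152 \right)} - b{\left(-52 \right)} = 2 \left(-152\right)^{2} - 160 \left(-52\right) = 2 \cdot 23104 - -8320 = 46208 + 8320 = 54528$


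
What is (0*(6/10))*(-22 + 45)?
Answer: 0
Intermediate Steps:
(0*(6/10))*(-22 + 45) = (0*(6*(1/10)))*23 = (0*(3/5))*23 = 0*23 = 0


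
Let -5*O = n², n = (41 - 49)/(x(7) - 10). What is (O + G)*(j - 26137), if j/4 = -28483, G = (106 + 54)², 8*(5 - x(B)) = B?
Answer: -39604216165376/11045 ≈ -3.5857e+9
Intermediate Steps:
x(B) = 5 - B/8
G = 25600 (G = 160² = 25600)
j = -113932 (j = 4*(-28483) = -113932)
n = 64/47 (n = (41 - 49)/((5 - ⅛*7) - 10) = -8/((5 - 7/8) - 10) = -8/(33/8 - 10) = -8/(-47/8) = -8*(-8/47) = 64/47 ≈ 1.3617)
O = -4096/11045 (O = -(64/47)²/5 = -⅕*4096/2209 = -4096/11045 ≈ -0.37085)
(O + G)*(j - 26137) = (-4096/11045 + 25600)*(-113932 - 26137) = (282747904/11045)*(-140069) = -39604216165376/11045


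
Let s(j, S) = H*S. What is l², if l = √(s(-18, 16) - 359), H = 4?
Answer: -295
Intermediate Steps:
s(j, S) = 4*S
l = I*√295 (l = √(4*16 - 359) = √(64 - 359) = √(-295) = I*√295 ≈ 17.176*I)
l² = (I*√295)² = -295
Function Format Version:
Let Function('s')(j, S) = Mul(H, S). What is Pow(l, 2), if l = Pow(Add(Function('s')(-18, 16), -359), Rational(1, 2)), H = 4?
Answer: -295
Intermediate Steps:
Function('s')(j, S) = Mul(4, S)
l = Mul(I, Pow(295, Rational(1, 2))) (l = Pow(Add(Mul(4, 16), -359), Rational(1, 2)) = Pow(Add(64, -359), Rational(1, 2)) = Pow(-295, Rational(1, 2)) = Mul(I, Pow(295, Rational(1, 2))) ≈ Mul(17.176, I))
Pow(l, 2) = Pow(Mul(I, Pow(295, Rational(1, 2))), 2) = -295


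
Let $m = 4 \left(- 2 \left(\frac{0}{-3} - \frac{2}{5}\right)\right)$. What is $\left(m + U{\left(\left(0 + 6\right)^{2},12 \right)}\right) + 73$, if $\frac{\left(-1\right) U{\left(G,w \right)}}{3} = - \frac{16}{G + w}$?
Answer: $\frac{386}{5} \approx 77.2$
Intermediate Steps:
$U{\left(G,w \right)} = \frac{48}{G + w}$ ($U{\left(G,w \right)} = - 3 \left(- \frac{16}{G + w}\right) = \frac{48}{G + w}$)
$m = \frac{16}{5}$ ($m = 4 \left(- 2 \left(0 \left(- \frac{1}{3}\right) - \frac{2}{5}\right)\right) = 4 \left(- 2 \left(0 - \frac{2}{5}\right)\right) = 4 \left(\left(-2\right) \left(- \frac{2}{5}\right)\right) = 4 \cdot \frac{4}{5} = \frac{16}{5} \approx 3.2$)
$\left(m + U{\left(\left(0 + 6\right)^{2},12 \right)}\right) + 73 = \left(\frac{16}{5} + \frac{48}{\left(0 + 6\right)^{2} + 12}\right) + 73 = \left(\frac{16}{5} + \frac{48}{6^{2} + 12}\right) + 73 = \left(\frac{16}{5} + \frac{48}{36 + 12}\right) + 73 = \left(\frac{16}{5} + \frac{48}{48}\right) + 73 = \left(\frac{16}{5} + 48 \cdot \frac{1}{48}\right) + 73 = \left(\frac{16}{5} + 1\right) + 73 = \frac{21}{5} + 73 = \frac{386}{5}$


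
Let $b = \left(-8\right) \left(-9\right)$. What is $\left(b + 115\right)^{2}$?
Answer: $34969$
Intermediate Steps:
$b = 72$
$\left(b + 115\right)^{2} = \left(72 + 115\right)^{2} = 187^{2} = 34969$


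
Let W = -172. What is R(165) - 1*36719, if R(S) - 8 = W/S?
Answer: -6057487/165 ≈ -36712.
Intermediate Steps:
R(S) = 8 - 172/S
R(165) - 1*36719 = (8 - 172/165) - 1*36719 = (8 - 172*1/165) - 36719 = (8 - 172/165) - 36719 = 1148/165 - 36719 = -6057487/165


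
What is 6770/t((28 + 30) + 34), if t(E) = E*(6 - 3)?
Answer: 3385/138 ≈ 24.529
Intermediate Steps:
t(E) = 3*E (t(E) = E*3 = 3*E)
6770/t((28 + 30) + 34) = 6770/((3*((28 + 30) + 34))) = 6770/((3*(58 + 34))) = 6770/((3*92)) = 6770/276 = 6770*(1/276) = 3385/138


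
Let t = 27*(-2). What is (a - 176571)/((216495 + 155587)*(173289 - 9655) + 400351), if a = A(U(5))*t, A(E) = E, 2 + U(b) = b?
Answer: -58911/20295222113 ≈ -2.9027e-6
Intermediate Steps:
U(b) = -2 + b
t = -54
a = -162 (a = (-2 + 5)*(-54) = 3*(-54) = -162)
(a - 176571)/((216495 + 155587)*(173289 - 9655) + 400351) = (-162 - 176571)/((216495 + 155587)*(173289 - 9655) + 400351) = -176733/(372082*163634 + 400351) = -176733/(60885265988 + 400351) = -176733/60885666339 = -176733*1/60885666339 = -58911/20295222113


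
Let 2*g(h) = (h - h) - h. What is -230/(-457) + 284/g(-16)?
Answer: 32907/914 ≈ 36.003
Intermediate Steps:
g(h) = -h/2 (g(h) = ((h - h) - h)/2 = (0 - h)/2 = (-h)/2 = -h/2)
-230/(-457) + 284/g(-16) = -230/(-457) + 284/((-1/2*(-16))) = -230*(-1/457) + 284/8 = 230/457 + 284*(1/8) = 230/457 + 71/2 = 32907/914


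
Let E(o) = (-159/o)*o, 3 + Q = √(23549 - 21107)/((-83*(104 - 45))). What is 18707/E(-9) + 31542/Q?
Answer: -121612823213593/11438621067 + 51487058*√2442/71941013 ≈ -10596.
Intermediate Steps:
Q = -3 - √2442/4897 (Q = -3 + √(23549 - 21107)/((-83*(104 - 45))) = -3 + √2442/((-83*59)) = -3 + √2442/(-4897) = -3 + √2442*(-1/4897) = -3 - √2442/4897 ≈ -3.0101)
E(o) = -159
18707/E(-9) + 31542/Q = 18707/(-159) + 31542/(-3 - √2442/4897) = 18707*(-1/159) + 31542/(-3 - √2442/4897) = -18707/159 + 31542/(-3 - √2442/4897)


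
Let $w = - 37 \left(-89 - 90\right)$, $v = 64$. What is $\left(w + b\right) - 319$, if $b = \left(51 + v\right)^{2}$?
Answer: $19529$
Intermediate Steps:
$b = 13225$ ($b = \left(51 + 64\right)^{2} = 115^{2} = 13225$)
$w = 6623$ ($w = \left(-37\right) \left(-179\right) = 6623$)
$\left(w + b\right) - 319 = \left(6623 + 13225\right) - 319 = 19848 - 319 = 19529$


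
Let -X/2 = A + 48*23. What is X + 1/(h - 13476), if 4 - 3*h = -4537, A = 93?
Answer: -85913481/35887 ≈ -2394.0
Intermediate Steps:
h = 4541/3 (h = 4/3 - 1/3*(-4537) = 4/3 + 4537/3 = 4541/3 ≈ 1513.7)
X = -2394 (X = -2*(93 + 48*23) = -2*(93 + 1104) = -2*1197 = -2394)
X + 1/(h - 13476) = -2394 + 1/(4541/3 - 13476) = -2394 + 1/(-35887/3) = -2394 - 3/35887 = -85913481/35887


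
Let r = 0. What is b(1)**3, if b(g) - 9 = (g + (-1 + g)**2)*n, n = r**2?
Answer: 729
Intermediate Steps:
n = 0 (n = 0**2 = 0)
b(g) = 9 (b(g) = 9 + (g + (-1 + g)**2)*0 = 9 + 0 = 9)
b(1)**3 = 9**3 = 729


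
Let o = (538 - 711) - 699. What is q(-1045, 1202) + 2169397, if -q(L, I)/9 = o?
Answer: 2177245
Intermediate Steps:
o = -872 (o = -173 - 699 = -872)
q(L, I) = 7848 (q(L, I) = -9*(-872) = 7848)
q(-1045, 1202) + 2169397 = 7848 + 2169397 = 2177245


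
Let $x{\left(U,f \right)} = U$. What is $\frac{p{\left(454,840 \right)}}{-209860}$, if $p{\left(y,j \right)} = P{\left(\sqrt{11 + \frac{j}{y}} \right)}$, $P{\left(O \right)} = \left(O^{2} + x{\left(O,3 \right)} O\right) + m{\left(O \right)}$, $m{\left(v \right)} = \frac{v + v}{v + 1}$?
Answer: $- \frac{8508889}{64073405900} + \frac{\sqrt{662159}}{282261700} \approx -0.00012992$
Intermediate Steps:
$m{\left(v \right)} = \frac{2 v}{1 + v}$
$P{\left(O \right)} = 2 O^{2} + \frac{2 O}{1 + O}$ ($P{\left(O \right)} = \left(O^{2} + O O\right) + \frac{2 O}{1 + O} = \left(O^{2} + O^{2}\right) + \frac{2 O}{1 + O} = 2 O^{2} + \frac{2 O}{1 + O}$)
$p{\left(y,j \right)} = \frac{2 \sqrt{11 + \frac{j}{y}} \left(1 + \sqrt{11 + \frac{j}{y}} \left(1 + \sqrt{11 + \frac{j}{y}}\right)\right)}{1 + \sqrt{11 + \frac{j}{y}}}$
$\frac{p{\left(454,840 \right)}}{-209860} = \frac{2 \cdot \frac{1}{454} \frac{1}{1 + \sqrt{11 + \frac{840}{454}}} \left(840 + 11 \cdot 454 + 840 \sqrt{11 + \frac{840}{454}} + 12 \cdot 454 \sqrt{11 + \frac{840}{454}}\right)}{-209860} = 2 \cdot \frac{1}{454} \frac{1}{1 + \sqrt{11 + 840 \cdot \frac{1}{454}}} \left(840 + 4994 + 840 \sqrt{11 + 840 \cdot \frac{1}{454}} + 12 \cdot 454 \sqrt{11 + 840 \cdot \frac{1}{454}}\right) \left(- \frac{1}{209860}\right) = 2 \cdot \frac{1}{454} \frac{1}{1 + \sqrt{11 + \frac{420}{227}}} \left(840 + 4994 + 840 \sqrt{11 + \frac{420}{227}} + 12 \cdot 454 \sqrt{11 + \frac{420}{227}}\right) \left(- \frac{1}{209860}\right) = 2 \cdot \frac{1}{454} \frac{1}{1 + \sqrt{\frac{2917}{227}}} \left(840 + 4994 + 840 \sqrt{\frac{2917}{227}} + 12 \cdot 454 \sqrt{\frac{2917}{227}}\right) \left(- \frac{1}{209860}\right) = 2 \cdot \frac{1}{454} \frac{1}{1 + \frac{\sqrt{662159}}{227}} \left(840 + 4994 + 840 \frac{\sqrt{662159}}{227} + 12 \cdot 454 \frac{\sqrt{662159}}{227}\right) \left(- \frac{1}{209860}\right) = 2 \cdot \frac{1}{454} \frac{1}{1 + \frac{\sqrt{662159}}{227}} \left(840 + 4994 + \frac{840 \sqrt{662159}}{227} + 24 \sqrt{662159}\right) \left(- \frac{1}{209860}\right) = 2 \cdot \frac{1}{454} \frac{1}{1 + \frac{\sqrt{662159}}{227}} \left(5834 + \frac{6288 \sqrt{662159}}{227}\right) \left(- \frac{1}{209860}\right) = \frac{5834 + \frac{6288 \sqrt{662159}}{227}}{227 \left(1 + \frac{\sqrt{662159}}{227}\right)} \left(- \frac{1}{209860}\right) = - \frac{5834 + \frac{6288 \sqrt{662159}}{227}}{47638220 \left(1 + \frac{\sqrt{662159}}{227}\right)}$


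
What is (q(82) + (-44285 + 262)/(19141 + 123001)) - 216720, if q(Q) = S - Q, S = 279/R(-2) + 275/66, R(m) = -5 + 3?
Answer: -13215407339/60918 ≈ -2.1694e+5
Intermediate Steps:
R(m) = -2
S = -406/3 (S = 279/(-2) + 275/66 = 279*(-1/2) + 275*(1/66) = -279/2 + 25/6 = -406/3 ≈ -135.33)
q(Q) = -406/3 - Q
(q(82) + (-44285 + 262)/(19141 + 123001)) - 216720 = ((-406/3 - 1*82) + (-44285 + 262)/(19141 + 123001)) - 216720 = ((-406/3 - 82) - 44023/142142) - 216720 = (-652/3 - 44023*1/142142) - 216720 = (-652/3 - 6289/20306) - 216720 = -13258379/60918 - 216720 = -13215407339/60918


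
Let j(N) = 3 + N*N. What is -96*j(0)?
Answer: -288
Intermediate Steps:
j(N) = 3 + N²
-96*j(0) = -96*(3 + 0²) = -96*(3 + 0) = -96*3 = -288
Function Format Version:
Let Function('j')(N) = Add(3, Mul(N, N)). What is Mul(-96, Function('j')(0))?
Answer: -288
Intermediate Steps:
Function('j')(N) = Add(3, Pow(N, 2))
Mul(-96, Function('j')(0)) = Mul(-96, Add(3, Pow(0, 2))) = Mul(-96, Add(3, 0)) = Mul(-96, 3) = -288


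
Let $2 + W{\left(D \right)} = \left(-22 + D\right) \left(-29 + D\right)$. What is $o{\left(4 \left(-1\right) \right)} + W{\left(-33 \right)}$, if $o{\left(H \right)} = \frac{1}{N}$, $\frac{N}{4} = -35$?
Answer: $\frac{477119}{140} \approx 3408.0$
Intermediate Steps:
$N = -140$ ($N = 4 \left(-35\right) = -140$)
$o{\left(H \right)} = - \frac{1}{140}$ ($o{\left(H \right)} = \frac{1}{-140} = - \frac{1}{140}$)
$W{\left(D \right)} = -2 + \left(-29 + D\right) \left(-22 + D\right)$ ($W{\left(D \right)} = -2 + \left(-22 + D\right) \left(-29 + D\right) = -2 + \left(-29 + D\right) \left(-22 + D\right)$)
$o{\left(4 \left(-1\right) \right)} + W{\left(-33 \right)} = - \frac{1}{140} + \left(636 + \left(-33\right)^{2} - -1683\right) = - \frac{1}{140} + \left(636 + 1089 + 1683\right) = - \frac{1}{140} + 3408 = \frac{477119}{140}$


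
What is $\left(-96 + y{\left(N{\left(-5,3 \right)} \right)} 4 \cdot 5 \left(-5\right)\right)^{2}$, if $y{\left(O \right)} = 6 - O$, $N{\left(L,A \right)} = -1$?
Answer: $633616$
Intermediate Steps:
$\left(-96 + y{\left(N{\left(-5,3 \right)} \right)} 4 \cdot 5 \left(-5\right)\right)^{2} = \left(-96 + \left(6 - -1\right) 4 \cdot 5 \left(-5\right)\right)^{2} = \left(-96 + \left(6 + 1\right) 20 \left(-5\right)\right)^{2} = \left(-96 + 7 \left(-100\right)\right)^{2} = \left(-96 - 700\right)^{2} = \left(-796\right)^{2} = 633616$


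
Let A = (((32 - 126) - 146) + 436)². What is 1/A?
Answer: 1/38416 ≈ 2.6031e-5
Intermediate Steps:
A = 38416 (A = ((-94 - 146) + 436)² = (-240 + 436)² = 196² = 38416)
1/A = 1/38416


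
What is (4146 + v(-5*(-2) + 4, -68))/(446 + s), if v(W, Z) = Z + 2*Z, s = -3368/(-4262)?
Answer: 466689/52895 ≈ 8.8229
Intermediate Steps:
s = 1684/2131 (s = -3368*(-1/4262) = 1684/2131 ≈ 0.79024)
v(W, Z) = 3*Z
(4146 + v(-5*(-2) + 4, -68))/(446 + s) = (4146 + 3*(-68))/(446 + 1684/2131) = (4146 - 204)/(952110/2131) = 3942*(2131/952110) = 466689/52895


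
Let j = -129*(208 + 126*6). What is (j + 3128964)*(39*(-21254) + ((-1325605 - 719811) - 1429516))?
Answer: -12931346085504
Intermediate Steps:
j = -124356 (j = -129*(208 + 756) = -129*964 = -124356)
(j + 3128964)*(39*(-21254) + ((-1325605 - 719811) - 1429516)) = (-124356 + 3128964)*(39*(-21254) + ((-1325605 - 719811) - 1429516)) = 3004608*(-828906 + (-2045416 - 1429516)) = 3004608*(-828906 - 3474932) = 3004608*(-4303838) = -12931346085504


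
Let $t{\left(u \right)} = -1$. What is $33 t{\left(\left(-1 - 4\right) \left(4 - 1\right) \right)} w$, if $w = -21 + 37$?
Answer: $-528$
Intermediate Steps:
$w = 16$
$33 t{\left(\left(-1 - 4\right) \left(4 - 1\right) \right)} w = 33 \left(-1\right) 16 = \left(-33\right) 16 = -528$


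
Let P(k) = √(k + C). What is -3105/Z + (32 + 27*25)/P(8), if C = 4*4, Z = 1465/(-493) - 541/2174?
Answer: 1109294370/1150541 + 707*√6/12 ≈ 1108.5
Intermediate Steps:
Z = -3451623/1071782 (Z = 1465*(-1/493) - 541*1/2174 = -1465/493 - 541/2174 = -3451623/1071782 ≈ -3.2205)
C = 16
P(k) = √(16 + k) (P(k) = √(k + 16) = √(16 + k))
-3105/Z + (32 + 27*25)/P(8) = -3105/(-3451623/1071782) + (32 + 27*25)/(√(16 + 8)) = -3105*(-1071782/3451623) + (32 + 675)/(√24) = 1109294370/1150541 + 707/((2*√6)) = 1109294370/1150541 + 707*(√6/12) = 1109294370/1150541 + 707*√6/12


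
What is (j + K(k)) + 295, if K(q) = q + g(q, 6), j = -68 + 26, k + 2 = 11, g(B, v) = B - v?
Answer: 265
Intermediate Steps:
k = 9 (k = -2 + 11 = 9)
j = -42
K(q) = -6 + 2*q (K(q) = q + (q - 1*6) = q + (q - 6) = q + (-6 + q) = -6 + 2*q)
(j + K(k)) + 295 = (-42 + (-6 + 2*9)) + 295 = (-42 + (-6 + 18)) + 295 = (-42 + 12) + 295 = -30 + 295 = 265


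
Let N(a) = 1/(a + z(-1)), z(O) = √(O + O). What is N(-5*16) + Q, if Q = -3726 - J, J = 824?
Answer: -14564590/3201 - I*√2/6402 ≈ -4550.0 - 0.0002209*I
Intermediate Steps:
z(O) = √2*√O (z(O) = √(2*O) = √2*√O)
N(a) = 1/(a + I*√2) (N(a) = 1/(a + √2*√(-1)) = 1/(a + √2*I) = 1/(a + I*√2))
Q = -4550 (Q = -3726 - 1*824 = -3726 - 824 = -4550)
N(-5*16) + Q = 1/(-5*16 + I*√2) - 4550 = 1/(-80 + I*√2) - 4550 = -4550 + 1/(-80 + I*√2)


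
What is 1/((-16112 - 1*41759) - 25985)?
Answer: -1/83856 ≈ -1.1925e-5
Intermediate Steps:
1/((-16112 - 1*41759) - 25985) = 1/((-16112 - 41759) - 25985) = 1/(-57871 - 25985) = 1/(-83856) = -1/83856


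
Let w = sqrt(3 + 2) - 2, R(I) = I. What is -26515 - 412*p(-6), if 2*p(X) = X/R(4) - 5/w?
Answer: -24146 + 1030*sqrt(5) ≈ -21843.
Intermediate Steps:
w = -2 + sqrt(5) (w = sqrt(5) - 2 = -2 + sqrt(5) ≈ 0.23607)
p(X) = -5/(2*(-2 + sqrt(5))) + X/8 (p(X) = (X/4 - 5/(-2 + sqrt(5)))/2 = (-5/(-2 + sqrt(5)) + X/4)/2 = -5/(2*(-2 + sqrt(5))) + X/8)
-26515 - 412*p(-6) = -26515 - 412*(-5 - 5*sqrt(5)/2 + (1/8)*(-6)) = -26515 - 412*(-5 - 5*sqrt(5)/2 - 3/4) = -26515 - 412*(-23/4 - 5*sqrt(5)/2) = -26515 + (2369 + 1030*sqrt(5)) = -24146 + 1030*sqrt(5)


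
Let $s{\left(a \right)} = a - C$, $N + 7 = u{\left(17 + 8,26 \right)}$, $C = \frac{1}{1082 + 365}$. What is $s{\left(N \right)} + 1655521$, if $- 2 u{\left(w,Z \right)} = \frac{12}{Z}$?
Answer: $\frac{31141869500}{18811} \approx 1.6555 \cdot 10^{6}$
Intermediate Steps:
$C = \frac{1}{1447} \approx 0.00069109$
$u{\left(w,Z \right)} = - \frac{6}{Z}$ ($u{\left(w,Z \right)} = - \frac{12 \frac{1}{Z}}{2} = - \frac{6}{Z}$)
$N = - \frac{94}{13}$ ($N = -7 - \frac{6}{26} = -7 - \frac{3}{13} = - \frac{94}{13} \approx -7.2308$)
$s{\left(a \right)} = - \frac{1}{1447} + a$ ($s{\left(a \right)} = a - \frac{1}{1447} = - \frac{1}{1447} + a$)
$s{\left(N \right)} + 1655521 = \left(- \frac{1}{1447} - \frac{94}{13}\right) + 1655521 = - \frac{136031}{18811} + 1655521 = \frac{31141869500}{18811}$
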